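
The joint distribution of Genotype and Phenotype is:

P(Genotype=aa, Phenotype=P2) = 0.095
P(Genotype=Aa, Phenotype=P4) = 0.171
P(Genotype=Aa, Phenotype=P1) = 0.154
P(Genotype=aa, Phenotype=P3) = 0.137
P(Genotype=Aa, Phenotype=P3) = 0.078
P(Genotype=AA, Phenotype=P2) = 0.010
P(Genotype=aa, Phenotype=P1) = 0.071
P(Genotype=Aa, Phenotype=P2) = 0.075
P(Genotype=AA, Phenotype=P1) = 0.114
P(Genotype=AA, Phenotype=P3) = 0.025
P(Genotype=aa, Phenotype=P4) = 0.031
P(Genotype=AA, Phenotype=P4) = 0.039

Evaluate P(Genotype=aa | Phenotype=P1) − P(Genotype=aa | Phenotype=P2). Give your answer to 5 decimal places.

P(Phenotype=P1) = 0.114 + 0.154 + 0.071 = 0.339; P(Genotype=aa | Phenotype=P1) = 0.071/0.339 = 0.209440.
P(Phenotype=P2) = 0.010 + 0.075 + 0.095 = 0.180; P(Genotype=aa | Phenotype=P2) = 0.095/0.180 = 0.527778.
Difference = -0.31834.

-0.31834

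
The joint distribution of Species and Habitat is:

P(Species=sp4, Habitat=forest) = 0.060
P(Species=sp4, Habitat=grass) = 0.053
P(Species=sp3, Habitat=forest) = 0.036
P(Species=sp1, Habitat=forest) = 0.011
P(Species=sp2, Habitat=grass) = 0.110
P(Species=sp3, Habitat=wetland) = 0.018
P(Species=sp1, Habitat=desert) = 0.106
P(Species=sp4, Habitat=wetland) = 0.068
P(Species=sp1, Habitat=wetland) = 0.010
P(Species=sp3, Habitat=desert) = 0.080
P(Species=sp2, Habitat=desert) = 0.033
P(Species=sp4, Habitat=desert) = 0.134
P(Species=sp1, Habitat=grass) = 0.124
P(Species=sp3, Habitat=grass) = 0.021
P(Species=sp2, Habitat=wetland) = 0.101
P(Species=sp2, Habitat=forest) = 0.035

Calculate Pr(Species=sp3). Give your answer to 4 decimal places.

0.1550

P(Species=sp3) = 0.036 + 0.021 + 0.018 + 0.080 = 0.155.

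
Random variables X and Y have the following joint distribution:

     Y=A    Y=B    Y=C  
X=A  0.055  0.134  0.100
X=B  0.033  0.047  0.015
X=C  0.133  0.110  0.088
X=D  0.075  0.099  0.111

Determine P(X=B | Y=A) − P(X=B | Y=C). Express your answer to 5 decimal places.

P(Y=A) = 0.055 + 0.033 + 0.133 + 0.075 = 0.296; P(X=B | Y=A) = 0.033/0.296 = 0.111486.
P(Y=C) = 0.100 + 0.015 + 0.088 + 0.111 = 0.314; P(X=B | Y=C) = 0.015/0.314 = 0.047771.
Difference = 0.06372.

0.06372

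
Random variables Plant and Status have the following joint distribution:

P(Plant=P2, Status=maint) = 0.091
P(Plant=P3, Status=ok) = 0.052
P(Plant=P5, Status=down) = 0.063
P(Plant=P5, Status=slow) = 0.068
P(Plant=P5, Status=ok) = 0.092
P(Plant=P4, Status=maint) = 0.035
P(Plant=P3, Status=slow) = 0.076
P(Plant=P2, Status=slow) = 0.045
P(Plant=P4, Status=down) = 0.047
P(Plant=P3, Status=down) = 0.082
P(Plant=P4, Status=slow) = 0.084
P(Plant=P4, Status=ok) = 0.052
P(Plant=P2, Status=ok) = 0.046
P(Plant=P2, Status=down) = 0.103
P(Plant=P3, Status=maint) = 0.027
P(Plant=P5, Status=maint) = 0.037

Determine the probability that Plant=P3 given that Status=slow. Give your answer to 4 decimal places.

0.2784

P(Status=slow) = 0.045 + 0.076 + 0.084 + 0.068 = 0.273.
P(Plant=P3 | Status=slow) = 0.076/0.273 = 0.2784.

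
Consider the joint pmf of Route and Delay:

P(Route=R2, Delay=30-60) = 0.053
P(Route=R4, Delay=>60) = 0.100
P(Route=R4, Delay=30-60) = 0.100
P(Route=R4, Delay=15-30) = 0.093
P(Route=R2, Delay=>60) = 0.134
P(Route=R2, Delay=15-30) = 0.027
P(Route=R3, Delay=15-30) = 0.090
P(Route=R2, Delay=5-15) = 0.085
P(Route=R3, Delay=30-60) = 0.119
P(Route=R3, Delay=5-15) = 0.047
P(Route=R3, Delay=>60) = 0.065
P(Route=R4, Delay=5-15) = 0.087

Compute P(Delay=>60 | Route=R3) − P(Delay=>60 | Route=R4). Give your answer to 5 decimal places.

P(Route=R3) = 0.047 + 0.090 + 0.119 + 0.065 = 0.321; P(Delay=>60 | Route=R3) = 0.065/0.321 = 0.202492.
P(Route=R4) = 0.087 + 0.093 + 0.100 + 0.100 = 0.380; P(Delay=>60 | Route=R4) = 0.100/0.380 = 0.263158.
Difference = -0.06067.

-0.06067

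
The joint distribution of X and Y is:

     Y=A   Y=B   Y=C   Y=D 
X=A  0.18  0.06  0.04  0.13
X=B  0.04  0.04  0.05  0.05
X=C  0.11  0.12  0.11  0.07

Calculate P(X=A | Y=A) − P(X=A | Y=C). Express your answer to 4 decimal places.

P(Y=A) = 0.18 + 0.04 + 0.11 = 0.33; P(X=A | Y=A) = 0.18/0.33 = 0.54545.
P(Y=C) = 0.04 + 0.05 + 0.11 = 0.20; P(X=A | Y=C) = 0.04/0.20 = 0.20000.
Difference = 0.3455.

0.3455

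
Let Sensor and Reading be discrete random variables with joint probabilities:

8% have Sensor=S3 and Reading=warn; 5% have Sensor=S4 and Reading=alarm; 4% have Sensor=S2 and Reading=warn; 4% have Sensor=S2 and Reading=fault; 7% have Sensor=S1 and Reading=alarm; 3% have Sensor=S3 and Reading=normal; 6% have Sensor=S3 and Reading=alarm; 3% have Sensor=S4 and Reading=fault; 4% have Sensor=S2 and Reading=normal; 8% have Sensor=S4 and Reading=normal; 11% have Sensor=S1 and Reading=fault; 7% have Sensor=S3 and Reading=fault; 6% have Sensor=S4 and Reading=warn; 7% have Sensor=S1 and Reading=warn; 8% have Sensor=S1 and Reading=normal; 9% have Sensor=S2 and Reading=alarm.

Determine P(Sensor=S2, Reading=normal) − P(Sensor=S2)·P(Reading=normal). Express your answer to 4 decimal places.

-0.0083

P(Sensor=S2) = 0.04 + 0.04 + 0.09 + 0.04 = 0.21.
P(Reading=normal) = 0.08 + 0.04 + 0.03 + 0.08 = 0.23.
P(Sensor=S2, Reading=normal) − P(Sensor=S2)P(Reading=normal) = 0.04 − 0.21×0.23 = -0.0083.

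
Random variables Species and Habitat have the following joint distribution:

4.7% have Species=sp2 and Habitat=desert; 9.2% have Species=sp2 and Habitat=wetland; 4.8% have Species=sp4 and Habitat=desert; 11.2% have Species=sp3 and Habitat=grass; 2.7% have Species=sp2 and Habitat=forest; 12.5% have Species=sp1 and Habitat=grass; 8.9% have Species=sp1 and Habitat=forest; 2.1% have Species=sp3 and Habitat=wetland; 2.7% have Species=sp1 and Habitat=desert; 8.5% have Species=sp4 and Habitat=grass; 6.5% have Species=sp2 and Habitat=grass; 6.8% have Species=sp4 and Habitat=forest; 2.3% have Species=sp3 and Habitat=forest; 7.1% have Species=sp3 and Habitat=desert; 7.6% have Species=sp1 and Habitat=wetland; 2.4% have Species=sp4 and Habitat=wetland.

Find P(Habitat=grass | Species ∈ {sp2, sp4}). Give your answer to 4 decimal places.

0.3289

P(Species=sp2) = 0.027 + 0.065 + 0.092 + 0.047 = 0.231.
P(Species=sp4) = 0.068 + 0.085 + 0.024 + 0.048 = 0.225.
P(Species ∈ {sp2, sp4}) = 0.231 + 0.225 = 0.456; P(Habitat=grass, Species ∈ {sp2, sp4}) = 0.065 + 0.085 = 0.150.
P(Habitat=grass | Species ∈ {sp2, sp4}) = 0.150/0.456 = 0.3289.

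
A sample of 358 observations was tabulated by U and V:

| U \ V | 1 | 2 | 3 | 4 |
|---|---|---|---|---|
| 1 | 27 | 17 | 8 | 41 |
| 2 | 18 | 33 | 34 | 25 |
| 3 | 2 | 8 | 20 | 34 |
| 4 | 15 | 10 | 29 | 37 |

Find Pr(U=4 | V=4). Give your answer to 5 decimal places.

Total with V=4: 41 + 25 + 34 + 37 = 137.
P(U=4 | V=4) = 37/137 = 0.27007.

0.27007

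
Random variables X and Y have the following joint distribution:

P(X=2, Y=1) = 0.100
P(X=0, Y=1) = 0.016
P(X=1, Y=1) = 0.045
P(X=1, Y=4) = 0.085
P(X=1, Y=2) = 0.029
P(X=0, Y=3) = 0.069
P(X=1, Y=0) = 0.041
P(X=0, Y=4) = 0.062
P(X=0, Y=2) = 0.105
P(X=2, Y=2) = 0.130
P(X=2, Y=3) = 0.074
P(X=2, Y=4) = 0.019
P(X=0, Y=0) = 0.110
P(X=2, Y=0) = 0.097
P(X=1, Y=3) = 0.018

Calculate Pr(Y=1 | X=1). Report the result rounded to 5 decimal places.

P(X=1) = 0.041 + 0.045 + 0.029 + 0.018 + 0.085 = 0.218.
P(Y=1 | X=1) = 0.045/0.218 = 0.20642.

0.20642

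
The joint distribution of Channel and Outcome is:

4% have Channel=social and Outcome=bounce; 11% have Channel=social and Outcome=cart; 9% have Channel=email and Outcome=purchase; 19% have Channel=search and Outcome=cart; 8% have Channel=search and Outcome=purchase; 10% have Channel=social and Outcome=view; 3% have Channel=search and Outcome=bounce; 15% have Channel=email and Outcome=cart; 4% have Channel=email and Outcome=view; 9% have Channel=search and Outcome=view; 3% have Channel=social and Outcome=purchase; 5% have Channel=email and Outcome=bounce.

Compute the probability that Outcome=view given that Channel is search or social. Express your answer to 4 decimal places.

P(Channel=search) = 0.03 + 0.09 + 0.19 + 0.08 = 0.39.
P(Channel=social) = 0.04 + 0.10 + 0.11 + 0.03 = 0.28.
P(Channel ∈ {search, social}) = 0.39 + 0.28 = 0.67; P(Outcome=view, Channel ∈ {search, social}) = 0.09 + 0.10 = 0.19.
P(Outcome=view | Channel ∈ {search, social}) = 0.19/0.67 = 0.2836.

0.2836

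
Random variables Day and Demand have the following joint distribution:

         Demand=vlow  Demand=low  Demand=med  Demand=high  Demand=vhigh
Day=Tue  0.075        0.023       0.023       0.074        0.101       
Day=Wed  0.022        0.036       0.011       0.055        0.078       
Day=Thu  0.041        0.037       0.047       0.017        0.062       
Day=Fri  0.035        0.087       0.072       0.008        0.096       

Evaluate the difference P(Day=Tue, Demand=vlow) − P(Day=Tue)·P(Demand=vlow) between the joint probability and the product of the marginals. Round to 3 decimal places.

0.024

P(Day=Tue) = 0.075 + 0.023 + 0.023 + 0.074 + 0.101 = 0.296.
P(Demand=vlow) = 0.075 + 0.022 + 0.041 + 0.035 = 0.173.
P(Day=Tue, Demand=vlow) − P(Day=Tue)P(Demand=vlow) = 0.075 − 0.296×0.173 = 0.024.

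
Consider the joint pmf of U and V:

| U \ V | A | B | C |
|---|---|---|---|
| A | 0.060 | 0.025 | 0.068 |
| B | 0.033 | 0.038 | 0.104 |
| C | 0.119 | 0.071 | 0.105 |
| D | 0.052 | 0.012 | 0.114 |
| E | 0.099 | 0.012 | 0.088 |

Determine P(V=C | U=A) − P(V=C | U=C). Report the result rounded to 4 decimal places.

P(U=A) = 0.060 + 0.025 + 0.068 = 0.153; P(V=C | U=A) = 0.068/0.153 = 0.44444.
P(U=C) = 0.119 + 0.071 + 0.105 = 0.295; P(V=C | U=C) = 0.105/0.295 = 0.35593.
Difference = 0.0885.

0.0885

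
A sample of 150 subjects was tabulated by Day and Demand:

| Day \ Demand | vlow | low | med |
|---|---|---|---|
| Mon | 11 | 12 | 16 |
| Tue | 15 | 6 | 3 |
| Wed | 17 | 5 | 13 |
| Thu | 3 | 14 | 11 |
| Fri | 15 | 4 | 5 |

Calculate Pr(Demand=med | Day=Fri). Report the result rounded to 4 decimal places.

0.2083

Total with Day=Fri: 15 + 4 + 5 = 24.
P(Demand=med | Day=Fri) = 5/24 = 0.2083.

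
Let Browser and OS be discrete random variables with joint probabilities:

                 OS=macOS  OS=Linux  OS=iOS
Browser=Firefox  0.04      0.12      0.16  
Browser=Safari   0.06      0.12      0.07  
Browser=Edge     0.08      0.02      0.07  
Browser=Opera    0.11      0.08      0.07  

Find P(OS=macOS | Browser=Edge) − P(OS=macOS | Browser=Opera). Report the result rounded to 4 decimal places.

P(Browser=Edge) = 0.08 + 0.02 + 0.07 = 0.17; P(OS=macOS | Browser=Edge) = 0.08/0.17 = 0.47059.
P(Browser=Opera) = 0.11 + 0.08 + 0.07 = 0.26; P(OS=macOS | Browser=Opera) = 0.11/0.26 = 0.42308.
Difference = 0.0475.

0.0475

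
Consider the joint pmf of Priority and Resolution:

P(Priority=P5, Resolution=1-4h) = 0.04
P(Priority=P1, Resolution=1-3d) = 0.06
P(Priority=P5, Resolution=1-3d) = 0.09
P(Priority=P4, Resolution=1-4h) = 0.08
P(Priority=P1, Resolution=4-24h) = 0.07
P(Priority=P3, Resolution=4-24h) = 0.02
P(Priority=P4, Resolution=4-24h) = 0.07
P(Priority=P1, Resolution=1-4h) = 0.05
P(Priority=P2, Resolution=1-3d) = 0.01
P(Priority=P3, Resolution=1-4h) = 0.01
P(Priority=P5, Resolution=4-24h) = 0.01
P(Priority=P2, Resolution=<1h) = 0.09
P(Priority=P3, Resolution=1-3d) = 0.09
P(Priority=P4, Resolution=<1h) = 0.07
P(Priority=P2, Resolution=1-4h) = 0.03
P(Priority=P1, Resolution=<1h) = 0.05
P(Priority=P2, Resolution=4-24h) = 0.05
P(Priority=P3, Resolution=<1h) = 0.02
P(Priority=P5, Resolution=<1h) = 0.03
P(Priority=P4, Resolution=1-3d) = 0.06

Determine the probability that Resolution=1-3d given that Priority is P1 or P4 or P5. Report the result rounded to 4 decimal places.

P(Priority=P1) = 0.05 + 0.05 + 0.07 + 0.06 = 0.23.
P(Priority=P4) = 0.07 + 0.08 + 0.07 + 0.06 = 0.28.
P(Priority=P5) = 0.03 + 0.04 + 0.01 + 0.09 = 0.17.
P(Priority ∈ {P1, P4, P5}) = 0.23 + 0.28 + 0.17 = 0.68; P(Resolution=1-3d, Priority ∈ {P1, P4, P5}) = 0.06 + 0.06 + 0.09 = 0.21.
P(Resolution=1-3d | Priority ∈ {P1, P4, P5}) = 0.21/0.68 = 0.3088.

0.3088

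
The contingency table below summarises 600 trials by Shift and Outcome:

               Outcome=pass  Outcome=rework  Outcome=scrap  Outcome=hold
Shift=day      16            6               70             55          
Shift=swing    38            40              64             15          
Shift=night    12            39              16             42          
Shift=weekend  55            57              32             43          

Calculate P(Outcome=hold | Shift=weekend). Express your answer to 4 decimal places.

0.2299

Total with Shift=weekend: 55 + 57 + 32 + 43 = 187.
P(Outcome=hold | Shift=weekend) = 43/187 = 0.2299.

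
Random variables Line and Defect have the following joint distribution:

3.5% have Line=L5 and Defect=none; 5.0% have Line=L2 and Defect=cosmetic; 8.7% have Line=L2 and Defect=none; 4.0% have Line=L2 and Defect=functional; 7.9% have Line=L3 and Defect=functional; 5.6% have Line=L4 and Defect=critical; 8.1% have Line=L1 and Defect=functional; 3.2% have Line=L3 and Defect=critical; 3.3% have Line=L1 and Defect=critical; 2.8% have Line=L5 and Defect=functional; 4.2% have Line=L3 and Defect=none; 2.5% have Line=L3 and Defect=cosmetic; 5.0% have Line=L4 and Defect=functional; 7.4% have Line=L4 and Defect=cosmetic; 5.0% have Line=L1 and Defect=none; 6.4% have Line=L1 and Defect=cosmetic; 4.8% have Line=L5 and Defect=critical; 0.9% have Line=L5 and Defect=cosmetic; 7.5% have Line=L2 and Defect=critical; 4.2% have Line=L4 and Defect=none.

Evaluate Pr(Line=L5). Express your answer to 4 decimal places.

0.1200

P(Line=L5) = 0.035 + 0.009 + 0.028 + 0.048 = 0.120.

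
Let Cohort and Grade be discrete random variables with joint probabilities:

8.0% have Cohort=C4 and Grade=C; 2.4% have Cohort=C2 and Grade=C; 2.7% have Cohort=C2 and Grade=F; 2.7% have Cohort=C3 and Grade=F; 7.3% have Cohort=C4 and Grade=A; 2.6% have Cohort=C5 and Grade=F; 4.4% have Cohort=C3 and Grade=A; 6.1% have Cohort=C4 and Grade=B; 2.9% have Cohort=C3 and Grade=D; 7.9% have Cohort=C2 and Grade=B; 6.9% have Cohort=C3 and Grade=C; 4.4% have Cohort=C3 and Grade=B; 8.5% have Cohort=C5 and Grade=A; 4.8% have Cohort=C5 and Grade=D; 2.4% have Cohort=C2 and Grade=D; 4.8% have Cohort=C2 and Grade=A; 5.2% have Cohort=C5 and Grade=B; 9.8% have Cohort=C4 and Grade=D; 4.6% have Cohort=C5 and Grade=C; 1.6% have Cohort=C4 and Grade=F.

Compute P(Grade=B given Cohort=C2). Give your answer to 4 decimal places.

0.3911

P(Cohort=C2) = 0.048 + 0.079 + 0.024 + 0.024 + 0.027 = 0.202.
P(Grade=B | Cohort=C2) = 0.079/0.202 = 0.3911.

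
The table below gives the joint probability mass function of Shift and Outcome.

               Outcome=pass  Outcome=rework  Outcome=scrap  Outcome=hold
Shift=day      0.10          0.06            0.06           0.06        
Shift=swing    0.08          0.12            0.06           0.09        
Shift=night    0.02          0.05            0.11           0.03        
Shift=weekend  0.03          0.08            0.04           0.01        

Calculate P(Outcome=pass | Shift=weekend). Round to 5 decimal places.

P(Shift=weekend) = 0.03 + 0.08 + 0.04 + 0.01 = 0.16.
P(Outcome=pass | Shift=weekend) = 0.03/0.16 = 0.18750.

0.18750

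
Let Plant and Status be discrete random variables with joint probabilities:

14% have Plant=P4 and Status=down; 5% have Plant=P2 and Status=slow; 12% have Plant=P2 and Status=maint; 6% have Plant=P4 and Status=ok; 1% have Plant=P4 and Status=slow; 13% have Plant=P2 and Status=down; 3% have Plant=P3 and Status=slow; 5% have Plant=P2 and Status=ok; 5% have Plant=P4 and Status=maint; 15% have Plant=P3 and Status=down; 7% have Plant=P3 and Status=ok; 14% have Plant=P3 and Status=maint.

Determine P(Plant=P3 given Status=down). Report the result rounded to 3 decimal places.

0.357

P(Status=down) = 0.13 + 0.15 + 0.14 = 0.42.
P(Plant=P3 | Status=down) = 0.15/0.42 = 0.357.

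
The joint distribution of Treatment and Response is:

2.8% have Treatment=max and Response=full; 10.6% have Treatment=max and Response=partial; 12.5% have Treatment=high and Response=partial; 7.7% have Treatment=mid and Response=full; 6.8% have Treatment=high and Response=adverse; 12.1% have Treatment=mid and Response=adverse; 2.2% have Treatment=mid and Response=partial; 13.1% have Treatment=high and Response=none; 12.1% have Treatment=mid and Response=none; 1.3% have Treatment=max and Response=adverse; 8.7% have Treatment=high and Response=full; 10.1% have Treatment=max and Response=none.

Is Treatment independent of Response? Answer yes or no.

no

P(Treatment=mid) = 0.341 and P(Response=partial) = 0.253, so their product is 0.08627, but P(Treatment=mid, Response=partial) = 0.022. Since these differ, Treatment and Response are not independent.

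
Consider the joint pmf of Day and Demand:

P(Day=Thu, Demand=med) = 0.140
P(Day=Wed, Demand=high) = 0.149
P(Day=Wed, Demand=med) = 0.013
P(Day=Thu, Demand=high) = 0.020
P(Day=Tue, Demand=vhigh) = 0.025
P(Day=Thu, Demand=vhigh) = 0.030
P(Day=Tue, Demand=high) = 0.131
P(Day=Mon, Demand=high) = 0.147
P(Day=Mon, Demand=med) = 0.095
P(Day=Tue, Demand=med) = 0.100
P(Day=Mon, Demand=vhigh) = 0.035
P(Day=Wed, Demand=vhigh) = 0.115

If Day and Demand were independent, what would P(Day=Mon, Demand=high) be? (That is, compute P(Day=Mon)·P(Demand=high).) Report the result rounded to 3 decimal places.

0.124

P(Day=Mon) = 0.095 + 0.147 + 0.035 = 0.277.
P(Demand=high) = 0.147 + 0.131 + 0.149 + 0.020 = 0.447.
Product: 0.277 × 0.447 = 0.124.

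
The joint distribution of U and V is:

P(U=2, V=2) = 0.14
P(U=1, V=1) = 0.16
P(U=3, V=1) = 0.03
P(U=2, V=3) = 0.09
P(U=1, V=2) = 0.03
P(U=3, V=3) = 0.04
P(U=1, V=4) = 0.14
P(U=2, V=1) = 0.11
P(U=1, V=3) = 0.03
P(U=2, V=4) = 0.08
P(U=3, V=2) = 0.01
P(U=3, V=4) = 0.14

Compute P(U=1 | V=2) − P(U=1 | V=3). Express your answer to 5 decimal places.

P(V=2) = 0.03 + 0.14 + 0.01 = 0.18; P(U=1 | V=2) = 0.03/0.18 = 0.166667.
P(V=3) = 0.03 + 0.09 + 0.04 = 0.16; P(U=1 | V=3) = 0.03/0.16 = 0.187500.
Difference = -0.02083.

-0.02083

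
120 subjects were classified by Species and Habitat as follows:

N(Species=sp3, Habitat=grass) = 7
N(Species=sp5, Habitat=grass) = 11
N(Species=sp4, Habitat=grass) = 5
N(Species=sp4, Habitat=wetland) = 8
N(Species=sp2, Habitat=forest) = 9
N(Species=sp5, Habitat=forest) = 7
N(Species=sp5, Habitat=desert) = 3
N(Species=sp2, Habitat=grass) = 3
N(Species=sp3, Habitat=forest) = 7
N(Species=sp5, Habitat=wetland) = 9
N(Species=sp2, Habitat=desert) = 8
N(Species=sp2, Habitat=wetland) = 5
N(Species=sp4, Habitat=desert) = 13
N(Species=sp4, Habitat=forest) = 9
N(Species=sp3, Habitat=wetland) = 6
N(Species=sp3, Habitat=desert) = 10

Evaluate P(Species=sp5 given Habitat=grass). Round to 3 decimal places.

Total with Habitat=grass: 3 + 7 + 5 + 11 = 26.
P(Species=sp5 | Habitat=grass) = 11/26 = 0.423.

0.423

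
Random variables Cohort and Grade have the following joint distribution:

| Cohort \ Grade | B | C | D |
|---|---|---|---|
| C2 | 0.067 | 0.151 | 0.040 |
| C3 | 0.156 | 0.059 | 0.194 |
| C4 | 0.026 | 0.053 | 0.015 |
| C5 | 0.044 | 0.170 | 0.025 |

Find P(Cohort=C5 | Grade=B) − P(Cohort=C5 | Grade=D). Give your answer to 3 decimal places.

0.059

P(Grade=B) = 0.067 + 0.156 + 0.026 + 0.044 = 0.293; P(Cohort=C5 | Grade=B) = 0.044/0.293 = 0.1502.
P(Grade=D) = 0.040 + 0.194 + 0.015 + 0.025 = 0.274; P(Cohort=C5 | Grade=D) = 0.025/0.274 = 0.0912.
Difference = 0.059.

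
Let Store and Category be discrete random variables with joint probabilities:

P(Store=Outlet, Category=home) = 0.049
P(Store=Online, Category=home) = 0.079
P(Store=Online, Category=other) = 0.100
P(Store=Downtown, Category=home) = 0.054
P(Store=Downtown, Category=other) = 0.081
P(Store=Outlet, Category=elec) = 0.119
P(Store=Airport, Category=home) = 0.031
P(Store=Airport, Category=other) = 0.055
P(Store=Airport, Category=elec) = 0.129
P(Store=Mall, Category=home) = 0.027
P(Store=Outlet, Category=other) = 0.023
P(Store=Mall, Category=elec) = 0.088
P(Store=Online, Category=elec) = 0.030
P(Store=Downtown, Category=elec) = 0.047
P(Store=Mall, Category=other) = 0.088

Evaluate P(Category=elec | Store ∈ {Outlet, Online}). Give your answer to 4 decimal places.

0.3725

P(Store=Outlet) = 0.119 + 0.049 + 0.023 = 0.191.
P(Store=Online) = 0.030 + 0.079 + 0.100 = 0.209.
P(Store ∈ {Outlet, Online}) = 0.191 + 0.209 = 0.400; P(Category=elec, Store ∈ {Outlet, Online}) = 0.119 + 0.030 = 0.149.
P(Category=elec | Store ∈ {Outlet, Online}) = 0.149/0.400 = 0.3725.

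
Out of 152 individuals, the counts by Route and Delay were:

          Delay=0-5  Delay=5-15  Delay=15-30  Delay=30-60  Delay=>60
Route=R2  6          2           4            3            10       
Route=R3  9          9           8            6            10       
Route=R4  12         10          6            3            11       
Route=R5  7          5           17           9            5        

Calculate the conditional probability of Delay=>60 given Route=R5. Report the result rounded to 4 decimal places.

0.1163

Total with Route=R5: 7 + 5 + 17 + 9 + 5 = 43.
P(Delay=>60 | Route=R5) = 5/43 = 0.1163.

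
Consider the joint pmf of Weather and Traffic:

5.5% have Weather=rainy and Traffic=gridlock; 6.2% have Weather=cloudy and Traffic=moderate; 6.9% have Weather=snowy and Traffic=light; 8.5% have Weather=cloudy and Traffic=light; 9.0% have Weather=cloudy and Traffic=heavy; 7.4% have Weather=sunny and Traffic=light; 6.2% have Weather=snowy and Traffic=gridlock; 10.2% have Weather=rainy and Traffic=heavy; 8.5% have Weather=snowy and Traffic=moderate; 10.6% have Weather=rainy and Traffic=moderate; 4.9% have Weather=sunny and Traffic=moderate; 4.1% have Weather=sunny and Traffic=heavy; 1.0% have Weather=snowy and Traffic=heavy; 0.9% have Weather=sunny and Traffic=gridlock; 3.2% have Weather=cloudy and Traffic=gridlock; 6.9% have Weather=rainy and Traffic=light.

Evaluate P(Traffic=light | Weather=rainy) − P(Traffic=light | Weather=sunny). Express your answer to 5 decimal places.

-0.21991

P(Weather=rainy) = 0.069 + 0.106 + 0.102 + 0.055 = 0.332; P(Traffic=light | Weather=rainy) = 0.069/0.332 = 0.207831.
P(Weather=sunny) = 0.074 + 0.049 + 0.041 + 0.009 = 0.173; P(Traffic=light | Weather=sunny) = 0.074/0.173 = 0.427746.
Difference = -0.21991.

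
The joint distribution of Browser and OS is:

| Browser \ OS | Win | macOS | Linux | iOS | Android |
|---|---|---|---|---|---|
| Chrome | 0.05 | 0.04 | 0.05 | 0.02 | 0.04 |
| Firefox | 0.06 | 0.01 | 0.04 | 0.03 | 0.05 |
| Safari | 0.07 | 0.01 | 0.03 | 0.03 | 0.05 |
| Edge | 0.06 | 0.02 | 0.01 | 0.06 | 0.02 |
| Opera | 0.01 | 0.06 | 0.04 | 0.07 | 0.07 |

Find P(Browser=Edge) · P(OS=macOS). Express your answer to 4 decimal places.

0.0238

P(Browser=Edge) = 0.06 + 0.02 + 0.01 + 0.06 + 0.02 = 0.17.
P(OS=macOS) = 0.04 + 0.01 + 0.01 + 0.02 + 0.06 = 0.14.
Product: 0.17 × 0.14 = 0.0238.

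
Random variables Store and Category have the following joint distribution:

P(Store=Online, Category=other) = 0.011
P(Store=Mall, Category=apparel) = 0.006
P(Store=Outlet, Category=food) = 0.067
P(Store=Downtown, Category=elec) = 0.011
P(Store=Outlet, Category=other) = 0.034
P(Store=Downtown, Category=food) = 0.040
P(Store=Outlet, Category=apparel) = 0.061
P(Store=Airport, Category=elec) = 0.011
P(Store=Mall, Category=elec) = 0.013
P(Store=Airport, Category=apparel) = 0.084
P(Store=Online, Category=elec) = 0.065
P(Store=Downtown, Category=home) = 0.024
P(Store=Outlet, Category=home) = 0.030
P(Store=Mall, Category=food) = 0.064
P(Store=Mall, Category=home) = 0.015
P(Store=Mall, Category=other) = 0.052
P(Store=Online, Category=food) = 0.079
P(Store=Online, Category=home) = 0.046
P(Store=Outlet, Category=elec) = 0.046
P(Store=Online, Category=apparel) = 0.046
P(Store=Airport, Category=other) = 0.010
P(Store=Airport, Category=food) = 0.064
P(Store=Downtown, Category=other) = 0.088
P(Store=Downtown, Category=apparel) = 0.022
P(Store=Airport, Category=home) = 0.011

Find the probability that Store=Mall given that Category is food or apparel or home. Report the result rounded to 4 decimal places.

0.1290

P(Category=food) = 0.040 + 0.064 + 0.064 + 0.067 + 0.079 = 0.314.
P(Category=apparel) = 0.022 + 0.006 + 0.084 + 0.061 + 0.046 = 0.219.
P(Category=home) = 0.024 + 0.015 + 0.011 + 0.030 + 0.046 = 0.126.
P(Category ∈ {food, apparel, home}) = 0.314 + 0.219 + 0.126 = 0.659; P(Store=Mall, Category ∈ {food, apparel, home}) = 0.064 + 0.006 + 0.015 = 0.085.
P(Store=Mall | Category ∈ {food, apparel, home}) = 0.085/0.659 = 0.1290.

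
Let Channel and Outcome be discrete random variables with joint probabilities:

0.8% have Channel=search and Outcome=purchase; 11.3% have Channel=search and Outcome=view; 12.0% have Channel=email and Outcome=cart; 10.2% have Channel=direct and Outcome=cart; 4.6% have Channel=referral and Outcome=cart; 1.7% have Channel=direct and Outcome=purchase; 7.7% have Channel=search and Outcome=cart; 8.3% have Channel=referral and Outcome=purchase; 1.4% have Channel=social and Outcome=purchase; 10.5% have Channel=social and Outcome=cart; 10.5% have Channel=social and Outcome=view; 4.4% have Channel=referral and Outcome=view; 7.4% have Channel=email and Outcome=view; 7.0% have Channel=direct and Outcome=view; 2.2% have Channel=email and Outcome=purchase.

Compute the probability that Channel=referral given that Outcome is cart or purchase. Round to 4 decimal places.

P(Outcome=cart) = 0.120 + 0.077 + 0.105 + 0.102 + 0.046 = 0.450.
P(Outcome=purchase) = 0.022 + 0.008 + 0.014 + 0.017 + 0.083 = 0.144.
P(Outcome ∈ {cart, purchase}) = 0.450 + 0.144 = 0.594; P(Channel=referral, Outcome ∈ {cart, purchase}) = 0.046 + 0.083 = 0.129.
P(Channel=referral | Outcome ∈ {cart, purchase}) = 0.129/0.594 = 0.2172.

0.2172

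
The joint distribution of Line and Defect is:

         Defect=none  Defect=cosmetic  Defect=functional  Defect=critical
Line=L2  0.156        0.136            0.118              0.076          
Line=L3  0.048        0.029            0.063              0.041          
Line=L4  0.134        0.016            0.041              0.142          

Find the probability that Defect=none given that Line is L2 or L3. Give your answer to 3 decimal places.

P(Line=L2) = 0.156 + 0.136 + 0.118 + 0.076 = 0.486.
P(Line=L3) = 0.048 + 0.029 + 0.063 + 0.041 = 0.181.
P(Line ∈ {L2, L3}) = 0.486 + 0.181 = 0.667; P(Defect=none, Line ∈ {L2, L3}) = 0.156 + 0.048 = 0.204.
P(Defect=none | Line ∈ {L2, L3}) = 0.204/0.667 = 0.306.

0.306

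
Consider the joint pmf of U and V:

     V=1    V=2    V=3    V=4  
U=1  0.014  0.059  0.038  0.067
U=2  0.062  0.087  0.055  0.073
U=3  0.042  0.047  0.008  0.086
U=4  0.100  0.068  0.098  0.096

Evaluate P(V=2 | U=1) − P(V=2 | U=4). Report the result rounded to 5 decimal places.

0.14362

P(U=1) = 0.014 + 0.059 + 0.038 + 0.067 = 0.178; P(V=2 | U=1) = 0.059/0.178 = 0.331461.
P(U=4) = 0.100 + 0.068 + 0.098 + 0.096 = 0.362; P(V=2 | U=4) = 0.068/0.362 = 0.187845.
Difference = 0.14362.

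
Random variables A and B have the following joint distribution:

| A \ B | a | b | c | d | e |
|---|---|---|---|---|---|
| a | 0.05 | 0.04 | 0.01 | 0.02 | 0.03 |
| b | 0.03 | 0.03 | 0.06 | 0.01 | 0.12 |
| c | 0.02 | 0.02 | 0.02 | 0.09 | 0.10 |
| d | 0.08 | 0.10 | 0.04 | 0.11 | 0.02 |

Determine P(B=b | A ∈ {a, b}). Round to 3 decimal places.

P(A=a) = 0.05 + 0.04 + 0.01 + 0.02 + 0.03 = 0.15.
P(A=b) = 0.03 + 0.03 + 0.06 + 0.01 + 0.12 = 0.25.
P(A ∈ {a, b}) = 0.15 + 0.25 = 0.40; P(B=b, A ∈ {a, b}) = 0.04 + 0.03 = 0.07.
P(B=b | A ∈ {a, b}) = 0.07/0.40 = 0.175.

0.175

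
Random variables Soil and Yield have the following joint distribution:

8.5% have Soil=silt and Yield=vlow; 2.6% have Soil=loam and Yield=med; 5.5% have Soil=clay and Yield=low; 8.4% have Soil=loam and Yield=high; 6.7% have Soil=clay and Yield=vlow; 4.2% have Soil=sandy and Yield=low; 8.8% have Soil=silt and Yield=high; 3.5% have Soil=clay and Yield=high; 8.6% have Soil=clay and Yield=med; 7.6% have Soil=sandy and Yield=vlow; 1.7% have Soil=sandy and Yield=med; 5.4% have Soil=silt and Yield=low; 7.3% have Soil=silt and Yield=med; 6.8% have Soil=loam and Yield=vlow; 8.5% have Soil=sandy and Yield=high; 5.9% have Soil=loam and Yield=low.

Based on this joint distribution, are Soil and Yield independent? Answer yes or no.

no

P(Soil=clay) = 0.243 and P(Yield=med) = 0.202, so their product is 0.04909, but P(Soil=clay, Yield=med) = 0.086. Since these differ, Soil and Yield are not independent.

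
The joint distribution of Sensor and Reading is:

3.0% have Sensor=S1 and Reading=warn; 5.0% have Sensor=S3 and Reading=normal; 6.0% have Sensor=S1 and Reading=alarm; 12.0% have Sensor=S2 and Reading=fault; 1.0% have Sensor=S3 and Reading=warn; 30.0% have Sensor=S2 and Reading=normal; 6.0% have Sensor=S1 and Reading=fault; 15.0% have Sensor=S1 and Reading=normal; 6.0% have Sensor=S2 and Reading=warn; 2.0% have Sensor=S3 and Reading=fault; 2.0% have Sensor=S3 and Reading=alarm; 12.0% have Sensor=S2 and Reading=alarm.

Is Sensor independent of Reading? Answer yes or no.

Every cell satisfies P(Sensor,Reading) = P(Sensor)·P(Reading). For instance P(Sensor=S2) = 0.600, P(Reading=alarm) = 0.200, and 0.600×0.200 = 0.120 matches the joint entry. So Sensor and Reading are independent.

yes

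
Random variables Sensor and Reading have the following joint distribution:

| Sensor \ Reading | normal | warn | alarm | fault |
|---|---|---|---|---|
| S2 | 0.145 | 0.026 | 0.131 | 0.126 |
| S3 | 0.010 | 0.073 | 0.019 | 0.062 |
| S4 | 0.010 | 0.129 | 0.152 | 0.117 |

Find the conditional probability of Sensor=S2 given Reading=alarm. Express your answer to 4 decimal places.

0.4338

P(Reading=alarm) = 0.131 + 0.019 + 0.152 = 0.302.
P(Sensor=S2 | Reading=alarm) = 0.131/0.302 = 0.4338.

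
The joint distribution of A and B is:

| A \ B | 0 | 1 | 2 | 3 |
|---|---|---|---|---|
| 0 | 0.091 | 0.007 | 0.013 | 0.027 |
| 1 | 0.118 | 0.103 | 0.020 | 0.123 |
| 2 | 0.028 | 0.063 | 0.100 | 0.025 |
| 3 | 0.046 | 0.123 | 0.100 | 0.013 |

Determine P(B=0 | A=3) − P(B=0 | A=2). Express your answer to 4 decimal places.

0.0335

P(A=3) = 0.046 + 0.123 + 0.100 + 0.013 = 0.282; P(B=0 | A=3) = 0.046/0.282 = 0.16312.
P(A=2) = 0.028 + 0.063 + 0.100 + 0.025 = 0.216; P(B=0 | A=2) = 0.028/0.216 = 0.12963.
Difference = 0.0335.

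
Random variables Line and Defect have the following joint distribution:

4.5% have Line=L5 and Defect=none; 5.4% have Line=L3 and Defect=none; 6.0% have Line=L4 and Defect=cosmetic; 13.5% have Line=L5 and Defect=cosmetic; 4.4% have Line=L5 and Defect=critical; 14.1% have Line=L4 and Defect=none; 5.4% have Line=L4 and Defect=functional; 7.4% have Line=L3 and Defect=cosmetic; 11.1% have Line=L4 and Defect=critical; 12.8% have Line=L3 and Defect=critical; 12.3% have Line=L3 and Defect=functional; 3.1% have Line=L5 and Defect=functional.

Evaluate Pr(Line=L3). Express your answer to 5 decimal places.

0.37900

P(Line=L3) = 0.054 + 0.074 + 0.123 + 0.128 = 0.379.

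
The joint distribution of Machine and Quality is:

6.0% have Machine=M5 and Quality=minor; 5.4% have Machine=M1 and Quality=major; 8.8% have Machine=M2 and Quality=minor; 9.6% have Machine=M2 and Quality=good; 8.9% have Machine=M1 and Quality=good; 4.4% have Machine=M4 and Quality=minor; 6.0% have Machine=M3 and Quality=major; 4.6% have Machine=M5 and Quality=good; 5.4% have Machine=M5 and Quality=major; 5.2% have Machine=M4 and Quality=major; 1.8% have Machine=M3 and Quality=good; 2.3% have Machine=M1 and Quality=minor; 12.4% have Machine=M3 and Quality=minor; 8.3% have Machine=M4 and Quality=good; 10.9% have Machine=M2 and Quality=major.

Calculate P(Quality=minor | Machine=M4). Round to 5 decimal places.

0.24581

P(Machine=M4) = 0.083 + 0.044 + 0.052 = 0.179.
P(Quality=minor | Machine=M4) = 0.044/0.179 = 0.24581.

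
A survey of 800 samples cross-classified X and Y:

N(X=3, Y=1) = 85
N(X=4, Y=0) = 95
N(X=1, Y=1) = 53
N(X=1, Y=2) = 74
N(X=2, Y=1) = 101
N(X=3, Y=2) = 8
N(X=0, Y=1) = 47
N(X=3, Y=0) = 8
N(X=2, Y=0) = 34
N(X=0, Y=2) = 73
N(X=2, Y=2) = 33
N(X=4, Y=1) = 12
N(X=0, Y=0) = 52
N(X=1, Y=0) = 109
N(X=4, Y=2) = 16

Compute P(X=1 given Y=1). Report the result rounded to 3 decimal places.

0.178

Total with Y=1: 47 + 53 + 101 + 85 + 12 = 298.
P(X=1 | Y=1) = 53/298 = 0.178.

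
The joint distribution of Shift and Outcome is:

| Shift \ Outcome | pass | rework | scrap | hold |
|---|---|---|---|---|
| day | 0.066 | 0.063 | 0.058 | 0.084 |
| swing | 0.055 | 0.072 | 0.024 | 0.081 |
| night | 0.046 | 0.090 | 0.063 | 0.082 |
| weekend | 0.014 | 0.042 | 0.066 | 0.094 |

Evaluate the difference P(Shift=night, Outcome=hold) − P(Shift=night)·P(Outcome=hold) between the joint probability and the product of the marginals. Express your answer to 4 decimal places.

-0.0138

P(Shift=night) = 0.046 + 0.090 + 0.063 + 0.082 = 0.281.
P(Outcome=hold) = 0.084 + 0.081 + 0.082 + 0.094 = 0.341.
P(Shift=night, Outcome=hold) − P(Shift=night)P(Outcome=hold) = 0.082 − 0.281×0.341 = -0.0138.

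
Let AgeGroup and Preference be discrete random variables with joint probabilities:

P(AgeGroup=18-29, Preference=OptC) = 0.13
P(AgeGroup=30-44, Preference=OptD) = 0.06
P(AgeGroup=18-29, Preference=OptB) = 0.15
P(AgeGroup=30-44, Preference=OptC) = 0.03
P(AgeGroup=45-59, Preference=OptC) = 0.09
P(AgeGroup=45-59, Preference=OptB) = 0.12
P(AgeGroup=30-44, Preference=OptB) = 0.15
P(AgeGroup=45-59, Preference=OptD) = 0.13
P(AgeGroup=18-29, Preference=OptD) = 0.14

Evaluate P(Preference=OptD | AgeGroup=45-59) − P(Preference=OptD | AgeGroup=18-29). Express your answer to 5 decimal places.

P(AgeGroup=45-59) = 0.12 + 0.09 + 0.13 = 0.34; P(Preference=OptD | AgeGroup=45-59) = 0.13/0.34 = 0.382353.
P(AgeGroup=18-29) = 0.15 + 0.13 + 0.14 = 0.42; P(Preference=OptD | AgeGroup=18-29) = 0.14/0.42 = 0.333333.
Difference = 0.04902.

0.04902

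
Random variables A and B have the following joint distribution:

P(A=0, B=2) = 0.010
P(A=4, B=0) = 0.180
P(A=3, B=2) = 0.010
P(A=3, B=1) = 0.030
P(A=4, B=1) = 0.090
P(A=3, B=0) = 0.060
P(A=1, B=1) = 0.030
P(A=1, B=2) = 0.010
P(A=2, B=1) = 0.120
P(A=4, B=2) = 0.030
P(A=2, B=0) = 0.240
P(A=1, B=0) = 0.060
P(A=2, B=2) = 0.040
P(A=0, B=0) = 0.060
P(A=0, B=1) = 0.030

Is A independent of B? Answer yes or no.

Every cell satisfies P(A,B) = P(A)·P(B). For instance P(A=4) = 0.300, P(B=0) = 0.600, and 0.300×0.600 = 0.180 matches the joint entry. So A and B are independent.

yes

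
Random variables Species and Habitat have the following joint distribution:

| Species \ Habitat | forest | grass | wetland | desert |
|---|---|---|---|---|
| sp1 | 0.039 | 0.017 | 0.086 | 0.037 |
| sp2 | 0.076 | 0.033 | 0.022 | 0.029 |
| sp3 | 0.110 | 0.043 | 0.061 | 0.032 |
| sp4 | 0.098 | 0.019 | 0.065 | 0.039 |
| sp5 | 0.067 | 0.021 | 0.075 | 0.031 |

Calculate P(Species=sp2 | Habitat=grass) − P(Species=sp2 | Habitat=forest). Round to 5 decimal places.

0.05325

P(Habitat=grass) = 0.017 + 0.033 + 0.043 + 0.019 + 0.021 = 0.133; P(Species=sp2 | Habitat=grass) = 0.033/0.133 = 0.248120.
P(Habitat=forest) = 0.039 + 0.076 + 0.110 + 0.098 + 0.067 = 0.390; P(Species=sp2 | Habitat=forest) = 0.076/0.390 = 0.194872.
Difference = 0.05325.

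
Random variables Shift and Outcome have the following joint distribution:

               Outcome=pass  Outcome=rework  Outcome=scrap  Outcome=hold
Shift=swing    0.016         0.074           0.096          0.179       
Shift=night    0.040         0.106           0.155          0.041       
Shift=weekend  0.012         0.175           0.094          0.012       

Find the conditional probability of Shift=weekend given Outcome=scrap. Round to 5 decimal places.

0.27246

P(Outcome=scrap) = 0.096 + 0.155 + 0.094 = 0.345.
P(Shift=weekend | Outcome=scrap) = 0.094/0.345 = 0.27246.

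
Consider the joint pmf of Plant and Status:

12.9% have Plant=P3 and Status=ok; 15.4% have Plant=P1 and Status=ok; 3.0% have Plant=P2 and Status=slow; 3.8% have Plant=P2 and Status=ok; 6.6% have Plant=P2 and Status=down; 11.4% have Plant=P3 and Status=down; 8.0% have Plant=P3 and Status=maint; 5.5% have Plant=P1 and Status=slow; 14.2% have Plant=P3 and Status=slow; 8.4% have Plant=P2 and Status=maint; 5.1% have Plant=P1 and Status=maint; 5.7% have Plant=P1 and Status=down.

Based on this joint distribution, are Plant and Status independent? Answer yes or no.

no

P(Plant=P1) = 0.317 and P(Status=ok) = 0.321, so their product is 0.10176, but P(Plant=P1, Status=ok) = 0.154. Since these differ, Plant and Status are not independent.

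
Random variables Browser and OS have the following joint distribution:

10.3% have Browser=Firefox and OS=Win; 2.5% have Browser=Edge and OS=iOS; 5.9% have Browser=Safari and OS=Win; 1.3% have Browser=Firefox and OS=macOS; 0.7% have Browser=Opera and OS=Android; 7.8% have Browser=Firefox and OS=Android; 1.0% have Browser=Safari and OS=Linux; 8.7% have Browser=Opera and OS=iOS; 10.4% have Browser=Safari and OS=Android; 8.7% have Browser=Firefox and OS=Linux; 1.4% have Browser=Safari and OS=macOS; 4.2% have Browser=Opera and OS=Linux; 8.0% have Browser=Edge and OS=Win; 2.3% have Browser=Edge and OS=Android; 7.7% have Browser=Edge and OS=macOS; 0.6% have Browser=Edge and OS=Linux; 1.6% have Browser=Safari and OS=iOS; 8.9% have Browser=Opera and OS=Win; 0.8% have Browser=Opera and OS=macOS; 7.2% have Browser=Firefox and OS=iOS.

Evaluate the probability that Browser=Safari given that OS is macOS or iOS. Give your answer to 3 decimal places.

0.096

P(OS=macOS) = 0.013 + 0.014 + 0.077 + 0.008 = 0.112.
P(OS=iOS) = 0.072 + 0.016 + 0.025 + 0.087 = 0.200.
P(OS ∈ {macOS, iOS}) = 0.112 + 0.200 = 0.312; P(Browser=Safari, OS ∈ {macOS, iOS}) = 0.014 + 0.016 = 0.030.
P(Browser=Safari | OS ∈ {macOS, iOS}) = 0.030/0.312 = 0.096.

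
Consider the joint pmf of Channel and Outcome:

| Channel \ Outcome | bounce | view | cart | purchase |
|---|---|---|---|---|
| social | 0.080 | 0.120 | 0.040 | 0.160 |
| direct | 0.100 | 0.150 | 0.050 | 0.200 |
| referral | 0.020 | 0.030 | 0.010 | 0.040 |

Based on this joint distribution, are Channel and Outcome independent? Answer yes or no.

Every cell satisfies P(Channel,Outcome) = P(Channel)·P(Outcome). For instance P(Channel=social) = 0.400, P(Outcome=view) = 0.300, and 0.400×0.300 = 0.120 matches the joint entry. So Channel and Outcome are independent.

yes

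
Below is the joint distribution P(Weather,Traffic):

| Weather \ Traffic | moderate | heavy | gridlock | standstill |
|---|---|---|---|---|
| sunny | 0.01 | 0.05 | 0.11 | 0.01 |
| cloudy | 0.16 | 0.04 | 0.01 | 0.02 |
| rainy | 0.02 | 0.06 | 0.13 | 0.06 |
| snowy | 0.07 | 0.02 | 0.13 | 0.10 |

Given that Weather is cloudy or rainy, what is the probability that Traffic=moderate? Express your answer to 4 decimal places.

P(Weather=cloudy) = 0.16 + 0.04 + 0.01 + 0.02 = 0.23.
P(Weather=rainy) = 0.02 + 0.06 + 0.13 + 0.06 = 0.27.
P(Weather ∈ {cloudy, rainy}) = 0.23 + 0.27 = 0.50; P(Traffic=moderate, Weather ∈ {cloudy, rainy}) = 0.16 + 0.02 = 0.18.
P(Traffic=moderate | Weather ∈ {cloudy, rainy}) = 0.18/0.50 = 0.3600.

0.3600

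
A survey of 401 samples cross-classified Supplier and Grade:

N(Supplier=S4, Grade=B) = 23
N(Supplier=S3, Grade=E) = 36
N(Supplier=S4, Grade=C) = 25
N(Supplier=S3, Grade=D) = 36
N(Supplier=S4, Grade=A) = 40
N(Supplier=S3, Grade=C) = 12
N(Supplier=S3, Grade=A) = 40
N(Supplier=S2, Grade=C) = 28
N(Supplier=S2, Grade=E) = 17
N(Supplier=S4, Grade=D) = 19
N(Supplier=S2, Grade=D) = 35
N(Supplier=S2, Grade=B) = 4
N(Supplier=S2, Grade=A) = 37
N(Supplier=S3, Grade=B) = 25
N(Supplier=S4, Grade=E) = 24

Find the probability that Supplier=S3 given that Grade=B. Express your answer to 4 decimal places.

Total with Grade=B: 4 + 25 + 23 = 52.
P(Supplier=S3 | Grade=B) = 25/52 = 0.4808.

0.4808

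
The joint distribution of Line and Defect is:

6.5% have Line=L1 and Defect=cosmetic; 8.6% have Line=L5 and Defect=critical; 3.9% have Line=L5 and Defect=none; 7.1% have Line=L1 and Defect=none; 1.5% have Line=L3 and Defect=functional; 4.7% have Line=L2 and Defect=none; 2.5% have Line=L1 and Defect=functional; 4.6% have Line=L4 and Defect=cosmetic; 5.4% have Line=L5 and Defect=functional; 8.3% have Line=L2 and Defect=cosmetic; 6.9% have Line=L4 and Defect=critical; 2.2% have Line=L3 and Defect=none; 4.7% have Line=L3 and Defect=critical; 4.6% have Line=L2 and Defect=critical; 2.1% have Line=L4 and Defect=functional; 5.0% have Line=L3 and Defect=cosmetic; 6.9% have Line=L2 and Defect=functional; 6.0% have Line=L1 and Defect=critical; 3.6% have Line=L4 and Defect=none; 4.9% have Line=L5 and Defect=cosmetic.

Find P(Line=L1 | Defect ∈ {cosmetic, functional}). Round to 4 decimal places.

P(Defect=cosmetic) = 0.065 + 0.083 + 0.050 + 0.046 + 0.049 = 0.293.
P(Defect=functional) = 0.025 + 0.069 + 0.015 + 0.021 + 0.054 = 0.184.
P(Defect ∈ {cosmetic, functional}) = 0.293 + 0.184 = 0.477; P(Line=L1, Defect ∈ {cosmetic, functional}) = 0.065 + 0.025 = 0.090.
P(Line=L1 | Defect ∈ {cosmetic, functional}) = 0.090/0.477 = 0.1887.

0.1887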